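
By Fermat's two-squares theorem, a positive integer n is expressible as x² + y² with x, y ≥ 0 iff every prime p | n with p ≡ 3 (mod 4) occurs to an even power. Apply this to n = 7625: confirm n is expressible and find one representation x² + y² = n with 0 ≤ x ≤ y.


Step 1: Factor n = 7625 = 5^3 · 61.
Step 2: Check the mod-4 condition on each prime factor: 5 ≡ 1 (mod 4), exponent 3; 61 ≡ 1 (mod 4), exponent 1.
All primes ≡ 3 (mod 4) appear to even exponent (or don't appear), so by the two-squares theorem n IS expressible as a sum of two squares.
Step 3: Build a representation. Group n = k² · m with k = 5 and m = 5 · 61 = 305 (a product of primes ≡ 1 (mod 4)); a representation of m scales to one of n via (k·x)² + (k·y)² = k²(x² + y²). Each prime p ≡ 1 (mod 4) is itself a sum of two squares; find a² by testing p − a² for a perfect square:
  5: 5 − 1² = 4 = 2² ⇒ 5 = 1² + 2².
  61: 61 − 1² = 60, 61 − 2² = 57, 61 − 3² = 52, 61 − 4² = 45, 61 − 5² = 36 = 6² ⇒ 61 = 5² + 6².
  Combine using the Brahmagupta–Fibonacci identity (a² + b²)(c² + d²) = (ac − bd)² + (ad + bc)² = (ac + bd)² + (ad − bc)²:
  5 · 61 = 305: from (1² + 2²)(5² + 6²), take (1·5 − 2·6, 1·6 + 2·5) = (5 − 12, 6 + 10) = (-7, 16); dropping signs (only squares matter) gives (7, 16); check 7² + 16² = 49 + 256 = 305 ✓.
  Scale by k = 5: (5·7, 5·16) = (35, 80).
Step 4: Order so x ≤ y and verify: 35² + 80² = 1225 + 6400 = 7625 = n. ✓

n = 7625 = 35² + 80² (one valid representation with x ≤ y).


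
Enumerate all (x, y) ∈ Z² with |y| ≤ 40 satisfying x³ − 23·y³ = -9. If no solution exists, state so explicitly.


The equation is x³ - 23y³ = -9. For fixed y, x³ = 23·y³ − 9, so a solution requires the RHS to be a perfect cube.
Strategy: iterate y from -40 to 40, compute RHS = 23·y³ − 9, and check whether it is a (positive or negative) perfect cube.
Check small values of y:
  y = 0: RHS = -9 is not a perfect cube.
  y = 1: RHS = 14 is not a perfect cube.
  y = -1: RHS = -32 is not a perfect cube.
  y = 2: RHS = 175 is not a perfect cube.
  y = -2: RHS = -193 is not a perfect cube.
  y = 3: RHS = 612 is not a perfect cube.
  y = -3: RHS = -630 is not a perfect cube.
Continuing the search up to |y| = 40 finds no solutions either.
No (x, y) in the scanned range satisfies the equation.

No integer solutions with |y| ≤ 40.


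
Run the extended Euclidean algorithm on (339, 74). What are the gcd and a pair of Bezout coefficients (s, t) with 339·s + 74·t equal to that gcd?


Euclidean algorithm on (339, 74) — divide until remainder is 0:
  339 = 4 · 74 + 43
  74 = 1 · 43 + 31
  43 = 1 · 31 + 12
  31 = 2 · 12 + 7
  12 = 1 · 7 + 5
  7 = 1 · 5 + 2
  5 = 2 · 2 + 1
  2 = 2 · 1 + 0
gcd(339, 74) = 1.
Track Bezout coefficients alongside the remainders: start with r₀ = 339 = a·1 + b·0 (s = 1, t = 0) and r₁ = 74 = a·0 + b·1 (s = 0, t = 1); each new remainder r_{k+1} = r_{k-1} − q_k·r_k inherits s_{k+1} = s_{k-1} − q_k·s_k, t_{k+1} = t_{k-1} − q_k·t_k, so r_k = a·s_k + b·t_k at every step:
  q = 4: r = 43, s = 1 − 4·0 = 1, t = 0 − 4·1 = -4  (check: 339·1 + 74·(-4) = 43)
  q = 1: r = 31, s = 0 − 1·1 = -1, t = 1 − 1·(-4) = 5  (check: 339·(-1) + 74·5 = 31)
  q = 1: r = 12, s = 1 − 1·(-1) = 2, t = -4 − 1·5 = -9  (check: 339·2 + 74·(-9) = 12)
  q = 2: r = 7, s = -1 − 2·2 = -5, t = 5 − 2·(-9) = 23  (check: 339·(-5) + 74·23 = 7)
  q = 1: r = 5, s = 2 − 1·(-5) = 7, t = -9 − 1·23 = -32  (check: 339·7 + 74·(-32) = 5)
  q = 1: r = 2, s = -5 − 1·7 = -12, t = 23 − 1·(-32) = 55  (check: 339·(-12) + 74·55 = 2)
  q = 2: r = 1, s = 7 − 2·(-12) = 31, t = -32 − 2·55 = -142  (check: 339·31 + 74·(-142) = 1)
The row with r = 1 (the gcd) gives the Bezout coefficients s = 31, t = -142.
Result: 339 · (31) + 74 · (-142) = 1.

gcd(339, 74) = 1; s = 31, t = -142 (check: 339·31 + 74·(-142) = 1).


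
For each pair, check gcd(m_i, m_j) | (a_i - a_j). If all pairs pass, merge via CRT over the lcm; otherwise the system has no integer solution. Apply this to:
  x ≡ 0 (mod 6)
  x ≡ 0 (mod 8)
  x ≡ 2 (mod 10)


Moduli 6, 8, 10 are not pairwise coprime, so CRT works modulo lcm(m_i) when all pairwise compatibility conditions hold.
Pairwise compatibility: gcd(m_i, m_j) must divide a_i - a_j for every pair.
Merge one congruence at a time:
  Start: x ≡ 0 (mod 6).
  Combine with x ≡ 0 (mod 8): gcd(6, 8) = 2; 0 - 0 = 0, which IS divisible by 2, so compatible.
    Write x = 0 + 6·t and substitute into x ≡ 0 (mod 8): 6·t ≡ 0 − 0 = 0 (mod 8).
    Divide the congruence (and modulus) by g = 2: 3·t ≡ 0 (mod 4).
    The inverse of 3 mod 4 is 3 (since 3·3 = 9 = 2·4 + 1), so t ≡ 3·0 = 0 ≡ 0 (mod 4).
    Then x = 0 + 6·0 = 0, valid modulo lcm(6, 8) = 24: x ≡ 0 (mod 24).
  Combine with x ≡ 2 (mod 10): gcd(24, 10) = 2; 2 - 0 = 2, which IS divisible by 2, so compatible.
    Write x = 0 + 24·t and substitute into x ≡ 2 (mod 10): 24·t ≡ 2 − 0 = 2 (mod 10).
    Divide the congruence (and modulus) by g = 2: 12·t ≡ 1 (mod 5).
    Reduce coefficients mod 5: 2·t ≡ 1 (mod 5).
    The inverse of 2 mod 5 is 3 (since 2·3 = 6 = 1·5 + 1), so t ≡ 3·1 = 3 ≡ 3 (mod 5).
    Then x = 0 + 24·3 = 72, valid modulo lcm(24, 10) = 120: x ≡ 72 (mod 120).
Verify: 72 mod 6 = 0, 72 mod 8 = 0, 72 mod 10 = 2.

x ≡ 72 (mod 120).


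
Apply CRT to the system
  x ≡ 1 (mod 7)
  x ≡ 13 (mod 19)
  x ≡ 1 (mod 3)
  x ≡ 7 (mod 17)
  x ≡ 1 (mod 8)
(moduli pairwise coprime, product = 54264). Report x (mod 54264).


Product of moduli M = 7 · 19 · 3 · 17 · 8 = 54264.
Merge one congruence at a time:
  Start: x ≡ 1 (mod 7).
  Combine with x ≡ 13 (mod 19); new modulus lcm = 133.
    Write x = 1 + 7·t and substitute into x ≡ 13 (mod 19): 7·t ≡ 13 − 1 = 12 (mod 19).
    The inverse of 7 mod 19 is 11 (since 7·11 = 77 = 4·19 + 1), so t ≡ 11·12 = 132 ≡ 18 (mod 19).
    Then x = 1 + 7·18 = 127, valid modulo lcm(7, 19) = 133: x ≡ 127 (mod 133).
  Combine with x ≡ 1 (mod 3); new modulus lcm = 399.
    Write x = 127 + 133·t and substitute into x ≡ 1 (mod 3): 133·t ≡ 1 − 127 = -126 (mod 3).
    Reduce coefficients mod 3: 1·t ≡ 0 (mod 3).
    So t ≡ 0 (mod 3).
    Then x = 127 + 133·0 = 127, valid modulo lcm(133, 3) = 399: x ≡ 127 (mod 399).
  Combine with x ≡ 7 (mod 17); new modulus lcm = 6783.
    Write x = 127 + 399·t and substitute into x ≡ 7 (mod 17): 399·t ≡ 7 − 127 = -120 (mod 17).
    Reduce coefficients mod 17: 8·t ≡ 16 (mod 17).
    The inverse of 8 mod 17 is 15 (since 8·15 = 120 = 7·17 + 1), so t ≡ 15·16 = 240 ≡ 2 (mod 17).
    Then x = 127 + 399·2 = 925, valid modulo lcm(399, 17) = 6783: x ≡ 925 (mod 6783).
  Combine with x ≡ 1 (mod 8); new modulus lcm = 54264.
    Write x = 925 + 6783·t and substitute into x ≡ 1 (mod 8): 6783·t ≡ 1 − 925 = -924 (mod 8).
    Reduce coefficients mod 8: 7·t ≡ 4 (mod 8).
    The inverse of 7 mod 8 is 7 (since 7·7 = 49 = 6·8 + 1), so t ≡ 7·4 = 28 ≡ 4 (mod 8).
    Then x = 925 + 6783·4 = 28057, valid modulo lcm(6783, 8) = 54264: x ≡ 28057 (mod 54264).
Verify against each original: 28057 mod 7 = 1, 28057 mod 19 = 13, 28057 mod 3 = 1, 28057 mod 17 = 7, 28057 mod 8 = 1.

x ≡ 28057 (mod 54264).


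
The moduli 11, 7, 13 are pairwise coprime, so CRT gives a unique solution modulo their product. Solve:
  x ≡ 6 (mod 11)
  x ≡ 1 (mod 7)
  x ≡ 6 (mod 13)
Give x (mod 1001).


Moduli 11, 7, 13 are pairwise coprime; by CRT there is a unique solution modulo M = 11 · 7 · 13 = 1001.
Solve pairwise, accumulating the modulus:
  Start with x ≡ 6 (mod 11).
  Combine with x ≡ 1 (mod 7): since gcd(11, 7) = 1, we get a unique residue mod 77.
    Write x = 6 + 11·t and substitute into x ≡ 1 (mod 7): 11·t ≡ 1 − 6 = -5 (mod 7).
    Reduce coefficients mod 7: 4·t ≡ 2 (mod 7).
    The inverse of 4 mod 7 is 2 (since 4·2 = 8 = 1·7 + 1), so t ≡ 2·2 = 4 ≡ 4 (mod 7).
    Then x = 6 + 11·4 = 50, valid modulo lcm(11, 7) = 77: x ≡ 50 (mod 77).
  Combine with x ≡ 6 (mod 13): since gcd(77, 13) = 1, we get a unique residue mod 1001.
    Write x = 50 + 77·t and substitute into x ≡ 6 (mod 13): 77·t ≡ 6 − 50 = -44 (mod 13).
    Reduce coefficients mod 13: 12·t ≡ 8 (mod 13).
    The inverse of 12 mod 13 is 12 (since 12·12 = 144 = 11·13 + 1), so t ≡ 12·8 = 96 ≡ 5 (mod 13).
    Then x = 50 + 77·5 = 435, valid modulo lcm(77, 13) = 1001: x ≡ 435 (mod 1001).
Verify: 435 mod 11 = 6 ✓, 435 mod 7 = 1 ✓, 435 mod 13 = 6 ✓.

x ≡ 435 (mod 1001).


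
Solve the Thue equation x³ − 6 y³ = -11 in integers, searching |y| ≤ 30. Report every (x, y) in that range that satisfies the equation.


The equation is x³ - 6y³ = -11. For fixed y, x³ = 6·y³ − 11, so a solution requires the RHS to be a perfect cube.
Strategy: iterate y from -30 to 30, compute RHS = 6·y³ − 11, and check whether it is a (positive or negative) perfect cube.
Check small values of y:
  y = 0: RHS = -11 is not a perfect cube.
  y = 1: RHS = -5 is not a perfect cube.
  y = -1: RHS = -17 is not a perfect cube.
  y = 2: RHS = 37 is not a perfect cube.
  y = -2: RHS = -59 is not a perfect cube.
  y = 3: RHS = 151 is not a perfect cube.
  y = -3: RHS = -173 is not a perfect cube.
Continuing the search up to |y| = 30 finds no solutions either.
No (x, y) in the scanned range satisfies the equation.

No integer solutions with |y| ≤ 30.


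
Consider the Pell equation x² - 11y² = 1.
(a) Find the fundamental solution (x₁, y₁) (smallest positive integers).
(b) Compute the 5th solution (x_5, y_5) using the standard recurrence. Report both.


Step 1: Find the fundamental solution (x₁, y₁) of x² - 11y² = 1.
  Expand √11 as a continued fraction. a₀ = ⌊√11⌋ = 3; iterate m_{k+1} = d_k·a_k − m_k, d_{k+1} = (11 − m_{k+1}²)/d_k, a_{k+1} = ⌊(a₀ + m_{k+1})/d_{k+1}⌋ (starting m₀ = 0, d₀ = 1), with convergents p_k = a_k·p_{k-1} + p_{k-2}, q_k = a_k·q_{k-1} + q_{k-2} (p₋₁ = 1, q₋₁ = 0):
  k = 0: a₀ = 3; p₀/q₀ = 3/1; p₀² − 11·q₀² = 9 − 11 = -2.
  k = 1: m = 3, d = 2, a = ⌊(3 + 3)/2⌋ = 3; p/q = (3·3 + 1)/(3·1 + 0) = 10/3; p² − 11·q² = 100 − 99 = 1.
  The first convergent with p² − 11·q² = 1 gives the fundamental solution (x₁, y₁) = (10, 3).
Step 2: Apply the recurrence (x_{n+1}, y_{n+1}) = (x₁x_n + 11y₁y_n, x₁y_n + y₁x_n) repeatedly.
  From (x_1, y_1) = (10, 3): x_2 = 10·10 + 11·3·3 = 199; y_2 = 10·3 + 3·10 = 60.
  From (x_2, y_2) = (199, 60): x_3 = 10·199 + 11·3·60 = 3970; y_3 = 10·60 + 3·199 = 1197.
  From (x_3, y_3) = (3970, 1197): x_4 = 10·3970 + 11·3·1197 = 79201; y_4 = 10·1197 + 3·3970 = 23880.
  From (x_4, y_4) = (79201, 23880): x_5 = 10·79201 + 11·3·23880 = 1580050; y_5 = 10·23880 + 3·79201 = 476403.
Step 3: Verify x_5² - 11·y_5² = 2496558002500 - 2496558002499 = 1 (should be 1). ✓

(x_1, y_1) = (10, 3); (x_5, y_5) = (1580050, 476403).


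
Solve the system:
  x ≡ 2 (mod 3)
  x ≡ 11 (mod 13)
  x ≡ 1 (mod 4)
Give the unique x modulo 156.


Moduli 3, 13, 4 are pairwise coprime; by CRT there is a unique solution modulo M = 3 · 13 · 4 = 156.
Solve pairwise, accumulating the modulus:
  Start with x ≡ 2 (mod 3).
  Combine with x ≡ 11 (mod 13): since gcd(3, 13) = 1, we get a unique residue mod 39.
    Write x = 2 + 3·t and substitute into x ≡ 11 (mod 13): 3·t ≡ 11 − 2 = 9 (mod 13).
    The inverse of 3 mod 13 is 9 (since 3·9 = 27 = 2·13 + 1), so t ≡ 9·9 = 81 ≡ 3 (mod 13).
    Then x = 2 + 3·3 = 11, valid modulo lcm(3, 13) = 39: x ≡ 11 (mod 39).
  Combine with x ≡ 1 (mod 4): since gcd(39, 4) = 1, we get a unique residue mod 156.
    Write x = 11 + 39·t and substitute into x ≡ 1 (mod 4): 39·t ≡ 1 − 11 = -10 (mod 4).
    Reduce coefficients mod 4: 3·t ≡ 2 (mod 4).
    The inverse of 3 mod 4 is 3 (since 3·3 = 9 = 2·4 + 1), so t ≡ 3·2 = 6 ≡ 2 (mod 4).
    Then x = 11 + 39·2 = 89, valid modulo lcm(39, 4) = 156: x ≡ 89 (mod 156).
Verify: 89 mod 3 = 2 ✓, 89 mod 13 = 11 ✓, 89 mod 4 = 1 ✓.

x ≡ 89 (mod 156).


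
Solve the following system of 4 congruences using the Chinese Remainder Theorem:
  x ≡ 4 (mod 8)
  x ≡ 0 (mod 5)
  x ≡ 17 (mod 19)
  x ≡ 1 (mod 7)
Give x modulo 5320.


Product of moduli M = 8 · 5 · 19 · 7 = 5320.
Merge one congruence at a time:
  Start: x ≡ 4 (mod 8).
  Combine with x ≡ 0 (mod 5); new modulus lcm = 40.
    Write x = 4 + 8·t and substitute into x ≡ 0 (mod 5): 8·t ≡ 0 − 4 = -4 (mod 5).
    Reduce coefficients mod 5: 3·t ≡ 1 (mod 5).
    The inverse of 3 mod 5 is 2 (since 3·2 = 6 = 1·5 + 1), so t ≡ 2·1 = 2 ≡ 2 (mod 5).
    Then x = 4 + 8·2 = 20, valid modulo lcm(8, 5) = 40: x ≡ 20 (mod 40).
  Combine with x ≡ 17 (mod 19); new modulus lcm = 760.
    Write x = 20 + 40·t and substitute into x ≡ 17 (mod 19): 40·t ≡ 17 − 20 = -3 (mod 19).
    Reduce coefficients mod 19: 2·t ≡ 16 (mod 19).
    The inverse of 2 mod 19 is 10 (since 2·10 = 20 = 1·19 + 1), so t ≡ 10·16 = 160 ≡ 8 (mod 19).
    Then x = 20 + 40·8 = 340, valid modulo lcm(40, 19) = 760: x ≡ 340 (mod 760).
  Combine with x ≡ 1 (mod 7); new modulus lcm = 5320.
    Write x = 340 + 760·t and substitute into x ≡ 1 (mod 7): 760·t ≡ 1 − 340 = -339 (mod 7).
    Reduce coefficients mod 7: 4·t ≡ 4 (mod 7).
    The inverse of 4 mod 7 is 2 (since 4·2 = 8 = 1·7 + 1), so t ≡ 2·4 = 8 ≡ 1 (mod 7).
    Then x = 340 + 760·1 = 1100, valid modulo lcm(760, 7) = 5320: x ≡ 1100 (mod 5320).
Verify against each original: 1100 mod 8 = 4, 1100 mod 5 = 0, 1100 mod 19 = 17, 1100 mod 7 = 1.

x ≡ 1100 (mod 5320).


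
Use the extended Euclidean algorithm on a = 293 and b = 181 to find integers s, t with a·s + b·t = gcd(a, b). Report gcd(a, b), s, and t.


Euclidean algorithm on (293, 181) — divide until remainder is 0:
  293 = 1 · 181 + 112
  181 = 1 · 112 + 69
  112 = 1 · 69 + 43
  69 = 1 · 43 + 26
  43 = 1 · 26 + 17
  26 = 1 · 17 + 9
  17 = 1 · 9 + 8
  9 = 1 · 8 + 1
  8 = 8 · 1 + 0
gcd(293, 181) = 1.
Track Bezout coefficients alongside the remainders: start with r₀ = 293 = a·1 + b·0 (s = 1, t = 0) and r₁ = 181 = a·0 + b·1 (s = 0, t = 1); each new remainder r_{k+1} = r_{k-1} − q_k·r_k inherits s_{k+1} = s_{k-1} − q_k·s_k, t_{k+1} = t_{k-1} − q_k·t_k, so r_k = a·s_k + b·t_k at every step:
  q = 1: r = 112, s = 1 − 1·0 = 1, t = 0 − 1·1 = -1  (check: 293·1 + 181·(-1) = 112)
  q = 1: r = 69, s = 0 − 1·1 = -1, t = 1 − 1·(-1) = 2  (check: 293·(-1) + 181·2 = 69)
  q = 1: r = 43, s = 1 − 1·(-1) = 2, t = -1 − 1·2 = -3  (check: 293·2 + 181·(-3) = 43)
  q = 1: r = 26, s = -1 − 1·2 = -3, t = 2 − 1·(-3) = 5  (check: 293·(-3) + 181·5 = 26)
  q = 1: r = 17, s = 2 − 1·(-3) = 5, t = -3 − 1·5 = -8  (check: 293·5 + 181·(-8) = 17)
  q = 1: r = 9, s = -3 − 1·5 = -8, t = 5 − 1·(-8) = 13  (check: 293·(-8) + 181·13 = 9)
  q = 1: r = 8, s = 5 − 1·(-8) = 13, t = -8 − 1·13 = -21  (check: 293·13 + 181·(-21) = 8)
  q = 1: r = 1, s = -8 − 1·13 = -21, t = 13 − 1·(-21) = 34  (check: 293·(-21) + 181·34 = 1)
The row with r = 1 (the gcd) gives the Bezout coefficients s = -21, t = 34.
Result: 293 · (-21) + 181 · (34) = 1.

gcd(293, 181) = 1; s = -21, t = 34 (check: 293·(-21) + 181·34 = 1).


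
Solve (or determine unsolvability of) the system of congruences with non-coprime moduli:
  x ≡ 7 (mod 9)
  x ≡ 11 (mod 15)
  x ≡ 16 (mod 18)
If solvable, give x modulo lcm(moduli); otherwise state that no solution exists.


Moduli 9, 15, 18 are not pairwise coprime, so CRT works modulo lcm(m_i) when all pairwise compatibility conditions hold.
Pairwise compatibility: gcd(m_i, m_j) must divide a_i - a_j for every pair.
Merge one congruence at a time:
  Start: x ≡ 7 (mod 9).
  Combine with x ≡ 11 (mod 15): gcd(9, 15) = 3, and 11 - 7 = 4 is NOT divisible by 3.
    ⇒ system is inconsistent (no integer solution).

No solution (the system is inconsistent).


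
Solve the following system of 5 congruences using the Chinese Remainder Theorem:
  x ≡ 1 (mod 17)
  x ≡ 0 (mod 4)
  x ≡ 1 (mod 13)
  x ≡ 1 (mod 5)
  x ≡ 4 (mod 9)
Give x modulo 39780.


Product of moduli M = 17 · 4 · 13 · 5 · 9 = 39780.
Merge one congruence at a time:
  Start: x ≡ 1 (mod 17).
  Combine with x ≡ 0 (mod 4); new modulus lcm = 68.
    Write x = 1 + 17·t and substitute into x ≡ 0 (mod 4): 17·t ≡ 0 − 1 = -1 (mod 4).
    Reduce coefficients mod 4: 1·t ≡ 3 (mod 4).
    So t ≡ 3 (mod 4).
    Then x = 1 + 17·3 = 52, valid modulo lcm(17, 4) = 68: x ≡ 52 (mod 68).
  Combine with x ≡ 1 (mod 13); new modulus lcm = 884.
    Write x = 52 + 68·t and substitute into x ≡ 1 (mod 13): 68·t ≡ 1 − 52 = -51 (mod 13).
    Reduce coefficients mod 13: 3·t ≡ 1 (mod 13).
    The inverse of 3 mod 13 is 9 (since 3·9 = 27 = 2·13 + 1), so t ≡ 9·1 = 9 ≡ 9 (mod 13).
    Then x = 52 + 68·9 = 664, valid modulo lcm(68, 13) = 884: x ≡ 664 (mod 884).
  Combine with x ≡ 1 (mod 5); new modulus lcm = 4420.
    Write x = 664 + 884·t and substitute into x ≡ 1 (mod 5): 884·t ≡ 1 − 664 = -663 (mod 5).
    Reduce coefficients mod 5: 4·t ≡ 2 (mod 5).
    The inverse of 4 mod 5 is 4 (since 4·4 = 16 = 3·5 + 1), so t ≡ 4·2 = 8 ≡ 3 (mod 5).
    Then x = 664 + 884·3 = 3316, valid modulo lcm(884, 5) = 4420: x ≡ 3316 (mod 4420).
  Combine with x ≡ 4 (mod 9); new modulus lcm = 39780.
    Write x = 3316 + 4420·t and substitute into x ≡ 4 (mod 9): 4420·t ≡ 4 − 3316 = -3312 (mod 9).
    Reduce coefficients mod 9: 1·t ≡ 0 (mod 9).
    So t ≡ 0 (mod 9).
    Then x = 3316 + 4420·0 = 3316, valid modulo lcm(4420, 9) = 39780: x ≡ 3316 (mod 39780).
Verify against each original: 3316 mod 17 = 1, 3316 mod 4 = 0, 3316 mod 13 = 1, 3316 mod 5 = 1, 3316 mod 9 = 4.

x ≡ 3316 (mod 39780).


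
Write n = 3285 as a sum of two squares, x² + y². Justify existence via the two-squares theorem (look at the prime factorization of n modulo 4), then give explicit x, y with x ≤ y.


Step 1: Factor n = 3285 = 3^2 · 5 · 73.
Step 2: Check the mod-4 condition on each prime factor: 3 ≡ 3 (mod 4), exponent 2 (must be even); 5 ≡ 1 (mod 4), exponent 1; 73 ≡ 1 (mod 4), exponent 1.
All primes ≡ 3 (mod 4) appear to even exponent (or don't appear), so by the two-squares theorem n IS expressible as a sum of two squares.
Step 3: Build a representation. Group n = k² · m with k = 3 and m = 5 · 73 = 365 (a product of primes ≡ 1 (mod 4)); a representation of m scales to one of n via (k·x)² + (k·y)² = k²(x² + y²). Each prime p ≡ 1 (mod 4) is itself a sum of two squares; find a² by testing p − a² for a perfect square:
  5: 5 − 1² = 4 = 2² ⇒ 5 = 1² + 2².
  73: 73 − 1² = 72, 73 − 2² = 69, 73 − 3² = 64 = 8² ⇒ 73 = 3² + 8².
  Combine using the Brahmagupta–Fibonacci identity (a² + b²)(c² + d²) = (ac − bd)² + (ad + bc)² = (ac + bd)² + (ad − bc)²:
  5 · 73 = 365: from (1² + 2²)(3² + 8²), take (1·3 − 2·8, 1·8 + 2·3) = (3 − 16, 8 + 6) = (-13, 14); dropping signs (only squares matter) gives (13, 14); check 13² + 14² = 169 + 196 = 365 ✓.
  Scale by k = 3: (3·13, 3·14) = (39, 42).
Step 4: Order so x ≤ y and verify: 39² + 42² = 1521 + 1764 = 3285 = n. ✓

n = 3285 = 39² + 42² (one valid representation with x ≤ y).


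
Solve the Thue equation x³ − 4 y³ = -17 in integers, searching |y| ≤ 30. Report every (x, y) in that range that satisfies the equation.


The equation is x³ - 4y³ = -17. For fixed y, x³ = 4·y³ − 17, so a solution requires the RHS to be a perfect cube.
Strategy: iterate y from -30 to 30, compute RHS = 4·y³ − 17, and check whether it is a (positive or negative) perfect cube.
Check small values of y:
  y = 0: RHS = -17 is not a perfect cube.
  y = 1: RHS = -13 is not a perfect cube.
  y = -1: RHS = -21 is not a perfect cube.
  y = 2: RHS = 15 is not a perfect cube.
  y = -2: RHS = -49 is not a perfect cube.
  y = 3: RHS = 91 is not a perfect cube.
  y = -3: RHS = -125 = (-5)³ ⇒ x = -5 works.
Continuing the search up to |y| = 30 finds no further solutions beyond those listed.
Collected solutions: (-5, -3).

Solutions (with |y| ≤ 30): (-5, -3).


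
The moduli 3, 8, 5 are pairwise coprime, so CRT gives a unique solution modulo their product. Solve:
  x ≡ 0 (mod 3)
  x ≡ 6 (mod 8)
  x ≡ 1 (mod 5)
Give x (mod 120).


Moduli 3, 8, 5 are pairwise coprime; by CRT there is a unique solution modulo M = 3 · 8 · 5 = 120.
Solve pairwise, accumulating the modulus:
  Start with x ≡ 0 (mod 3).
  Combine with x ≡ 6 (mod 8): since gcd(3, 8) = 1, we get a unique residue mod 24.
    Write x = 0 + 3·t and substitute into x ≡ 6 (mod 8): 3·t ≡ 6 − 0 = 6 (mod 8).
    The inverse of 3 mod 8 is 3 (since 3·3 = 9 = 1·8 + 1), so t ≡ 3·6 = 18 ≡ 2 (mod 8).
    Then x = 0 + 3·2 = 6, valid modulo lcm(3, 8) = 24: x ≡ 6 (mod 24).
  Combine with x ≡ 1 (mod 5): since gcd(24, 5) = 1, we get a unique residue mod 120.
    Write x = 6 + 24·t and substitute into x ≡ 1 (mod 5): 24·t ≡ 1 − 6 = -5 (mod 5).
    Reduce coefficients mod 5: 4·t ≡ 0 (mod 5).
    The inverse of 4 mod 5 is 4 (since 4·4 = 16 = 3·5 + 1), so t ≡ 4·0 = 0 ≡ 0 (mod 5).
    Then x = 6 + 24·0 = 6, valid modulo lcm(24, 5) = 120: x ≡ 6 (mod 120).
Verify: 6 mod 3 = 0 ✓, 6 mod 8 = 6 ✓, 6 mod 5 = 1 ✓.

x ≡ 6 (mod 120).


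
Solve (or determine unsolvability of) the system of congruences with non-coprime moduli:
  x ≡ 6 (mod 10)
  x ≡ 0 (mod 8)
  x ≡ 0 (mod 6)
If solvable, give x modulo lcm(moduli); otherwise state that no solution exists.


Moduli 10, 8, 6 are not pairwise coprime, so CRT works modulo lcm(m_i) when all pairwise compatibility conditions hold.
Pairwise compatibility: gcd(m_i, m_j) must divide a_i - a_j for every pair.
Merge one congruence at a time:
  Start: x ≡ 6 (mod 10).
  Combine with x ≡ 0 (mod 8): gcd(10, 8) = 2; 0 - 6 = -6, which IS divisible by 2, so compatible.
    Write x = 6 + 10·t and substitute into x ≡ 0 (mod 8): 10·t ≡ 0 − 6 = -6 (mod 8).
    Divide the congruence (and modulus) by g = 2: 5·t ≡ -3 (mod 4).
    Reduce coefficients mod 4: 1·t ≡ 1 (mod 4).
    So t ≡ 1 (mod 4).
    Then x = 6 + 10·1 = 16, valid modulo lcm(10, 8) = 40: x ≡ 16 (mod 40).
  Combine with x ≡ 0 (mod 6): gcd(40, 6) = 2; 0 - 16 = -16, which IS divisible by 2, so compatible.
    Write x = 16 + 40·t and substitute into x ≡ 0 (mod 6): 40·t ≡ 0 − 16 = -16 (mod 6).
    Divide the congruence (and modulus) by g = 2: 20·t ≡ -8 (mod 3).
    Reduce coefficients mod 3: 2·t ≡ 1 (mod 3).
    The inverse of 2 mod 3 is 2 (since 2·2 = 4 = 1·3 + 1), so t ≡ 2·1 = 2 ≡ 2 (mod 3).
    Then x = 16 + 40·2 = 96, valid modulo lcm(40, 6) = 120: x ≡ 96 (mod 120).
Verify: 96 mod 10 = 6, 96 mod 8 = 0, 96 mod 6 = 0.

x ≡ 96 (mod 120).


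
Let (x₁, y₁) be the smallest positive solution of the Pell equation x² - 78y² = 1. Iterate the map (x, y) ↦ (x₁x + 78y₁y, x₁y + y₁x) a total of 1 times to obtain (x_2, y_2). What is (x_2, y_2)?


Step 1: Find the fundamental solution (x₁, y₁) of x² - 78y² = 1.
  Expand √78 as a continued fraction. a₀ = ⌊√78⌋ = 8; iterate m_{k+1} = d_k·a_k − m_k, d_{k+1} = (78 − m_{k+1}²)/d_k, a_{k+1} = ⌊(a₀ + m_{k+1})/d_{k+1}⌋ (starting m₀ = 0, d₀ = 1), with convergents p_k = a_k·p_{k-1} + p_{k-2}, q_k = a_k·q_{k-1} + q_{k-2} (p₋₁ = 1, q₋₁ = 0):
  k = 0: a₀ = 8; p₀/q₀ = 8/1; p₀² − 78·q₀² = 64 − 78 = -14.
  k = 1: m = 8, d = 14, a = ⌊(8 + 8)/14⌋ = 1; p/q = (1·8 + 1)/(1·1 + 0) = 9/1; p² − 78·q² = 81 − 78 = 3.
  k = 2: m = 6, d = 3, a = ⌊(8 + 6)/3⌋ = 4; p/q = (4·9 + 8)/(4·1 + 1) = 44/5; p² − 78·q² = 1936 − 1950 = -14.
  k = 3: m = 6, d = 14, a = ⌊(8 + 6)/14⌋ = 1; p/q = (1·44 + 9)/(1·5 + 1) = 53/6; p² − 78·q² = 2809 − 2808 = 1.
  The first convergent with p² − 78·q² = 1 gives the fundamental solution (x₁, y₁) = (53, 6).
Step 2: Apply the recurrence (x_{n+1}, y_{n+1}) = (x₁x_n + 78y₁y_n, x₁y_n + y₁x_n) repeatedly.
  From (x_1, y_1) = (53, 6): x_2 = 53·53 + 78·6·6 = 5617; y_2 = 53·6 + 6·53 = 636.
Step 3: Verify x_2² - 78·y_2² = 31550689 - 31550688 = 1 (should be 1). ✓

(x_1, y_1) = (53, 6); (x_2, y_2) = (5617, 636).


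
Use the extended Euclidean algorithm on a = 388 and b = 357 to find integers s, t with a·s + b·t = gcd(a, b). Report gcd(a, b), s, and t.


Euclidean algorithm on (388, 357) — divide until remainder is 0:
  388 = 1 · 357 + 31
  357 = 11 · 31 + 16
  31 = 1 · 16 + 15
  16 = 1 · 15 + 1
  15 = 15 · 1 + 0
gcd(388, 357) = 1.
Track Bezout coefficients alongside the remainders: start with r₀ = 388 = a·1 + b·0 (s = 1, t = 0) and r₁ = 357 = a·0 + b·1 (s = 0, t = 1); each new remainder r_{k+1} = r_{k-1} − q_k·r_k inherits s_{k+1} = s_{k-1} − q_k·s_k, t_{k+1} = t_{k-1} − q_k·t_k, so r_k = a·s_k + b·t_k at every step:
  q = 1: r = 31, s = 1 − 1·0 = 1, t = 0 − 1·1 = -1  (check: 388·1 + 357·(-1) = 31)
  q = 11: r = 16, s = 0 − 11·1 = -11, t = 1 − 11·(-1) = 12  (check: 388·(-11) + 357·12 = 16)
  q = 1: r = 15, s = 1 − 1·(-11) = 12, t = -1 − 1·12 = -13  (check: 388·12 + 357·(-13) = 15)
  q = 1: r = 1, s = -11 − 1·12 = -23, t = 12 − 1·(-13) = 25  (check: 388·(-23) + 357·25 = 1)
The row with r = 1 (the gcd) gives the Bezout coefficients s = -23, t = 25.
Result: 388 · (-23) + 357 · (25) = 1.

gcd(388, 357) = 1; s = -23, t = 25 (check: 388·(-23) + 357·25 = 1).


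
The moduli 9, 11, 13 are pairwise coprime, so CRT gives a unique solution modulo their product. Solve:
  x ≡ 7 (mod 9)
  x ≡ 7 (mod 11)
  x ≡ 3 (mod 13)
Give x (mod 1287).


Moduli 9, 11, 13 are pairwise coprime; by CRT there is a unique solution modulo M = 9 · 11 · 13 = 1287.
Solve pairwise, accumulating the modulus:
  Start with x ≡ 7 (mod 9).
  Combine with x ≡ 7 (mod 11): since gcd(9, 11) = 1, we get a unique residue mod 99.
    Write x = 7 + 9·t and substitute into x ≡ 7 (mod 11): 9·t ≡ 7 − 7 = 0 (mod 11).
    The inverse of 9 mod 11 is 5 (since 9·5 = 45 = 4·11 + 1), so t ≡ 5·0 = 0 ≡ 0 (mod 11).
    Then x = 7 + 9·0 = 7, valid modulo lcm(9, 11) = 99: x ≡ 7 (mod 99).
  Combine with x ≡ 3 (mod 13): since gcd(99, 13) = 1, we get a unique residue mod 1287.
    Write x = 7 + 99·t and substitute into x ≡ 3 (mod 13): 99·t ≡ 3 − 7 = -4 (mod 13).
    Reduce coefficients mod 13: 8·t ≡ 9 (mod 13).
    The inverse of 8 mod 13 is 5 (since 8·5 = 40 = 3·13 + 1), so t ≡ 5·9 = 45 ≡ 6 (mod 13).
    Then x = 7 + 99·6 = 601, valid modulo lcm(99, 13) = 1287: x ≡ 601 (mod 1287).
Verify: 601 mod 9 = 7 ✓, 601 mod 11 = 7 ✓, 601 mod 13 = 3 ✓.

x ≡ 601 (mod 1287).


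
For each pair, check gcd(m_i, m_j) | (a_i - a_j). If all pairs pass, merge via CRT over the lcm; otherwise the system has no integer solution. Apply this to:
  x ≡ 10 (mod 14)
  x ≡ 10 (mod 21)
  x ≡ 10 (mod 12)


Moduli 14, 21, 12 are not pairwise coprime, so CRT works modulo lcm(m_i) when all pairwise compatibility conditions hold.
Pairwise compatibility: gcd(m_i, m_j) must divide a_i - a_j for every pair.
Merge one congruence at a time:
  Start: x ≡ 10 (mod 14).
  Combine with x ≡ 10 (mod 21): gcd(14, 21) = 7; 10 - 10 = 0, which IS divisible by 7, so compatible.
    Write x = 10 + 14·t and substitute into x ≡ 10 (mod 21): 14·t ≡ 10 − 10 = 0 (mod 21).
    Divide the congruence (and modulus) by g = 7: 2·t ≡ 0 (mod 3).
    The inverse of 2 mod 3 is 2 (since 2·2 = 4 = 1·3 + 1), so t ≡ 2·0 = 0 ≡ 0 (mod 3).
    Then x = 10 + 14·0 = 10, valid modulo lcm(14, 21) = 42: x ≡ 10 (mod 42).
  Combine with x ≡ 10 (mod 12): gcd(42, 12) = 6; 10 - 10 = 0, which IS divisible by 6, so compatible.
    Write x = 10 + 42·t and substitute into x ≡ 10 (mod 12): 42·t ≡ 10 − 10 = 0 (mod 12).
    Divide the congruence (and modulus) by g = 6: 7·t ≡ 0 (mod 2).
    Reduce coefficients mod 2: 1·t ≡ 0 (mod 2).
    So t ≡ 0 (mod 2).
    Then x = 10 + 42·0 = 10, valid modulo lcm(42, 12) = 84: x ≡ 10 (mod 84).
Verify: 10 mod 14 = 10, 10 mod 21 = 10, 10 mod 12 = 10.

x ≡ 10 (mod 84).


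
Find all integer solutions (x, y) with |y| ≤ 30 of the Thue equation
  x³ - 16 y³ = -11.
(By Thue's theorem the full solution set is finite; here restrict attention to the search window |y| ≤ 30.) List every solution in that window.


The equation is x³ - 16y³ = -11. For fixed y, x³ = 16·y³ − 11, so a solution requires the RHS to be a perfect cube.
Strategy: iterate y from -30 to 30, compute RHS = 16·y³ − 11, and check whether it is a (positive or negative) perfect cube.
Check small values of y:
  y = 0: RHS = -11 is not a perfect cube.
  y = 1: RHS = 5 is not a perfect cube.
  y = -1: RHS = -27 = (-3)³ ⇒ x = -3 works.
  y = 2: RHS = 117 is not a perfect cube.
  y = -2: RHS = -139 is not a perfect cube.
  y = 3: RHS = 421 is not a perfect cube.
  y = -3: RHS = -443 is not a perfect cube.
Continuing the search up to |y| = 30 finds no further solutions beyond those listed.
Collected solutions: (-3, -1).

Solutions (with |y| ≤ 30): (-3, -1).


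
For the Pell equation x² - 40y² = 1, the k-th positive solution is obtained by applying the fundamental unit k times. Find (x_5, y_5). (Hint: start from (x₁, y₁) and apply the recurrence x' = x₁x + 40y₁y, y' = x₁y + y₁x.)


Step 1: Find the fundamental solution (x₁, y₁) of x² - 40y² = 1.
  Expand √40 as a continued fraction. a₀ = ⌊√40⌋ = 6; iterate m_{k+1} = d_k·a_k − m_k, d_{k+1} = (40 − m_{k+1}²)/d_k, a_{k+1} = ⌊(a₀ + m_{k+1})/d_{k+1}⌋ (starting m₀ = 0, d₀ = 1), with convergents p_k = a_k·p_{k-1} + p_{k-2}, q_k = a_k·q_{k-1} + q_{k-2} (p₋₁ = 1, q₋₁ = 0):
  k = 0: a₀ = 6; p₀/q₀ = 6/1; p₀² − 40·q₀² = 36 − 40 = -4.
  k = 1: m = 6, d = 4, a = ⌊(6 + 6)/4⌋ = 3; p/q = (3·6 + 1)/(3·1 + 0) = 19/3; p² − 40·q² = 361 − 360 = 1.
  The first convergent with p² − 40·q² = 1 gives the fundamental solution (x₁, y₁) = (19, 3).
Step 2: Apply the recurrence (x_{n+1}, y_{n+1}) = (x₁x_n + 40y₁y_n, x₁y_n + y₁x_n) repeatedly.
  From (x_1, y_1) = (19, 3): x_2 = 19·19 + 40·3·3 = 721; y_2 = 19·3 + 3·19 = 114.
  From (x_2, y_2) = (721, 114): x_3 = 19·721 + 40·3·114 = 27379; y_3 = 19·114 + 3·721 = 4329.
  From (x_3, y_3) = (27379, 4329): x_4 = 19·27379 + 40·3·4329 = 1039681; y_4 = 19·4329 + 3·27379 = 164388.
  From (x_4, y_4) = (1039681, 164388): x_5 = 19·1039681 + 40·3·164388 = 39480499; y_5 = 19·164388 + 3·1039681 = 6242415.
Step 3: Verify x_5² - 40·y_5² = 1558709801289001 - 1558709801289000 = 1 (should be 1). ✓

(x_1, y_1) = (19, 3); (x_5, y_5) = (39480499, 6242415).


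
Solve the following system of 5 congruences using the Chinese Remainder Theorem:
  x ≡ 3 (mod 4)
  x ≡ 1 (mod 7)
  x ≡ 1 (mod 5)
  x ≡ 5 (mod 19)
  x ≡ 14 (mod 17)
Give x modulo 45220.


Product of moduli M = 4 · 7 · 5 · 19 · 17 = 45220.
Merge one congruence at a time:
  Start: x ≡ 3 (mod 4).
  Combine with x ≡ 1 (mod 7); new modulus lcm = 28.
    Write x = 3 + 4·t and substitute into x ≡ 1 (mod 7): 4·t ≡ 1 − 3 = -2 (mod 7).
    Reduce coefficients mod 7: 4·t ≡ 5 (mod 7).
    The inverse of 4 mod 7 is 2 (since 4·2 = 8 = 1·7 + 1), so t ≡ 2·5 = 10 ≡ 3 (mod 7).
    Then x = 3 + 4·3 = 15, valid modulo lcm(4, 7) = 28: x ≡ 15 (mod 28).
  Combine with x ≡ 1 (mod 5); new modulus lcm = 140.
    Write x = 15 + 28·t and substitute into x ≡ 1 (mod 5): 28·t ≡ 1 − 15 = -14 (mod 5).
    Reduce coefficients mod 5: 3·t ≡ 1 (mod 5).
    The inverse of 3 mod 5 is 2 (since 3·2 = 6 = 1·5 + 1), so t ≡ 2·1 = 2 ≡ 2 (mod 5).
    Then x = 15 + 28·2 = 71, valid modulo lcm(28, 5) = 140: x ≡ 71 (mod 140).
  Combine with x ≡ 5 (mod 19); new modulus lcm = 2660.
    Write x = 71 + 140·t and substitute into x ≡ 5 (mod 19): 140·t ≡ 5 − 71 = -66 (mod 19).
    Reduce coefficients mod 19: 7·t ≡ 10 (mod 19).
    The inverse of 7 mod 19 is 11 (since 7·11 = 77 = 4·19 + 1), so t ≡ 11·10 = 110 ≡ 15 (mod 19).
    Then x = 71 + 140·15 = 2171, valid modulo lcm(140, 19) = 2660: x ≡ 2171 (mod 2660).
  Combine with x ≡ 14 (mod 17); new modulus lcm = 45220.
    Write x = 2171 + 2660·t and substitute into x ≡ 14 (mod 17): 2660·t ≡ 14 − 2171 = -2157 (mod 17).
    Reduce coefficients mod 17: 8·t ≡ 2 (mod 17).
    The inverse of 8 mod 17 is 15 (since 8·15 = 120 = 7·17 + 1), so t ≡ 15·2 = 30 ≡ 13 (mod 17).
    Then x = 2171 + 2660·13 = 36751, valid modulo lcm(2660, 17) = 45220: x ≡ 36751 (mod 45220).
Verify against each original: 36751 mod 4 = 3, 36751 mod 7 = 1, 36751 mod 5 = 1, 36751 mod 19 = 5, 36751 mod 17 = 14.

x ≡ 36751 (mod 45220).


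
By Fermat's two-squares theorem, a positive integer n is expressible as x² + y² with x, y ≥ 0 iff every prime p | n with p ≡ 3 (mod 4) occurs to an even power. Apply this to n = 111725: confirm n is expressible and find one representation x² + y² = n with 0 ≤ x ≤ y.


Step 1: Factor n = 111725 = 5^2 · 41 · 109.
Step 2: Check the mod-4 condition on each prime factor: 5 ≡ 1 (mod 4), exponent 2; 41 ≡ 1 (mod 4), exponent 1; 109 ≡ 1 (mod 4), exponent 1.
All primes ≡ 3 (mod 4) appear to even exponent (or don't appear), so by the two-squares theorem n IS expressible as a sum of two squares.
Step 3: Build a representation. Group n = k² · m with k = 5 and m = 41 · 109 = 4469 (a product of primes ≡ 1 (mod 4)); a representation of m scales to one of n via (k·x)² + (k·y)² = k²(x² + y²). Each prime p ≡ 1 (mod 4) is itself a sum of two squares; find a² by testing p − a² for a perfect square:
  41: 41 − 1² = 40, 41 − 2² = 37, 41 − 3² = 32, 41 − 4² = 25 = 5² ⇒ 41 = 4² + 5².
  109: 109 − 1² = 108, 109 − 2² = 105, 109 − 3² = 100 = 10² ⇒ 109 = 3² + 10².
  Combine using the Brahmagupta–Fibonacci identity (a² + b²)(c² + d²) = (ac − bd)² + (ad + bc)² = (ac + bd)² + (ad − bc)²:
  41 · 109 = 4469: from (4² + 5²)(3² + 10²), take (4·3 − 5·10, 4·10 + 5·3) = (12 − 50, 40 + 15) = (-38, 55); dropping signs (only squares matter) gives (38, 55); check 38² + 55² = 1444 + 3025 = 4469 ✓.
  Scale by k = 5: (5·38, 5·55) = (190, 275).
Step 4: Order so x ≤ y and verify: 190² + 275² = 36100 + 75625 = 111725 = n. ✓

n = 111725 = 190² + 275² (one valid representation with x ≤ y).


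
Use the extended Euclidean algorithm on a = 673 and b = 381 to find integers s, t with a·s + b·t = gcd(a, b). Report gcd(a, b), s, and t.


Euclidean algorithm on (673, 381) — divide until remainder is 0:
  673 = 1 · 381 + 292
  381 = 1 · 292 + 89
  292 = 3 · 89 + 25
  89 = 3 · 25 + 14
  25 = 1 · 14 + 11
  14 = 1 · 11 + 3
  11 = 3 · 3 + 2
  3 = 1 · 2 + 1
  2 = 2 · 1 + 0
gcd(673, 381) = 1.
Track Bezout coefficients alongside the remainders: start with r₀ = 673 = a·1 + b·0 (s = 1, t = 0) and r₁ = 381 = a·0 + b·1 (s = 0, t = 1); each new remainder r_{k+1} = r_{k-1} − q_k·r_k inherits s_{k+1} = s_{k-1} − q_k·s_k, t_{k+1} = t_{k-1} − q_k·t_k, so r_k = a·s_k + b·t_k at every step:
  q = 1: r = 292, s = 1 − 1·0 = 1, t = 0 − 1·1 = -1  (check: 673·1 + 381·(-1) = 292)
  q = 1: r = 89, s = 0 − 1·1 = -1, t = 1 − 1·(-1) = 2  (check: 673·(-1) + 381·2 = 89)
  q = 3: r = 25, s = 1 − 3·(-1) = 4, t = -1 − 3·2 = -7  (check: 673·4 + 381·(-7) = 25)
  q = 3: r = 14, s = -1 − 3·4 = -13, t = 2 − 3·(-7) = 23  (check: 673·(-13) + 381·23 = 14)
  q = 1: r = 11, s = 4 − 1·(-13) = 17, t = -7 − 1·23 = -30  (check: 673·17 + 381·(-30) = 11)
  q = 1: r = 3, s = -13 − 1·17 = -30, t = 23 − 1·(-30) = 53  (check: 673·(-30) + 381·53 = 3)
  q = 3: r = 2, s = 17 − 3·(-30) = 107, t = -30 − 3·53 = -189  (check: 673·107 + 381·(-189) = 2)
  q = 1: r = 1, s = -30 − 1·107 = -137, t = 53 − 1·(-189) = 242  (check: 673·(-137) + 381·242 = 1)
The row with r = 1 (the gcd) gives the Bezout coefficients s = -137, t = 242.
Result: 673 · (-137) + 381 · (242) = 1.

gcd(673, 381) = 1; s = -137, t = 242 (check: 673·(-137) + 381·242 = 1).


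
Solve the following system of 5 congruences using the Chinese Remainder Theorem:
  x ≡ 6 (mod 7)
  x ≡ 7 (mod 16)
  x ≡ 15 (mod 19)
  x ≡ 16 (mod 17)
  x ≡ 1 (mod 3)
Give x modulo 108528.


Product of moduli M = 7 · 16 · 19 · 17 · 3 = 108528.
Merge one congruence at a time:
  Start: x ≡ 6 (mod 7).
  Combine with x ≡ 7 (mod 16); new modulus lcm = 112.
    Write x = 6 + 7·t and substitute into x ≡ 7 (mod 16): 7·t ≡ 7 − 6 = 1 (mod 16).
    The inverse of 7 mod 16 is 7 (since 7·7 = 49 = 3·16 + 1), so t ≡ 7·1 = 7 ≡ 7 (mod 16).
    Then x = 6 + 7·7 = 55, valid modulo lcm(7, 16) = 112: x ≡ 55 (mod 112).
  Combine with x ≡ 15 (mod 19); new modulus lcm = 2128.
    Write x = 55 + 112·t and substitute into x ≡ 15 (mod 19): 112·t ≡ 15 − 55 = -40 (mod 19).
    Reduce coefficients mod 19: 17·t ≡ 17 (mod 19).
    The inverse of 17 mod 19 is 9 (since 17·9 = 153 = 8·19 + 1), so t ≡ 9·17 = 153 ≡ 1 (mod 19).
    Then x = 55 + 112·1 = 167, valid modulo lcm(112, 19) = 2128: x ≡ 167 (mod 2128).
  Combine with x ≡ 16 (mod 17); new modulus lcm = 36176.
    Write x = 167 + 2128·t and substitute into x ≡ 16 (mod 17): 2128·t ≡ 16 − 167 = -151 (mod 17).
    Reduce coefficients mod 17: 3·t ≡ 2 (mod 17).
    The inverse of 3 mod 17 is 6 (since 3·6 = 18 = 1·17 + 1), so t ≡ 6·2 = 12 ≡ 12 (mod 17).
    Then x = 167 + 2128·12 = 25703, valid modulo lcm(2128, 17) = 36176: x ≡ 25703 (mod 36176).
  Combine with x ≡ 1 (mod 3); new modulus lcm = 108528.
    Write x = 25703 + 36176·t and substitute into x ≡ 1 (mod 3): 36176·t ≡ 1 − 25703 = -25702 (mod 3).
    Reduce coefficients mod 3: 2·t ≡ 2 (mod 3).
    The inverse of 2 mod 3 is 2 (since 2·2 = 4 = 1·3 + 1), so t ≡ 2·2 = 4 ≡ 1 (mod 3).
    Then x = 25703 + 36176·1 = 61879, valid modulo lcm(36176, 3) = 108528: x ≡ 61879 (mod 108528).
Verify against each original: 61879 mod 7 = 6, 61879 mod 16 = 7, 61879 mod 19 = 15, 61879 mod 17 = 16, 61879 mod 3 = 1.

x ≡ 61879 (mod 108528).


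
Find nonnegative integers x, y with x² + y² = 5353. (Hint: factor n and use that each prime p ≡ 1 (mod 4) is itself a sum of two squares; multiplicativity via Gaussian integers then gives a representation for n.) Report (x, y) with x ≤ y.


Step 1: Factor n = 5353 = 53 · 101.
Step 2: Check the mod-4 condition on each prime factor: 53 ≡ 1 (mod 4), exponent 1; 101 ≡ 1 (mod 4), exponent 1.
All primes ≡ 3 (mod 4) appear to even exponent (or don't appear), so by the two-squares theorem n IS expressible as a sum of two squares.
Step 3: Build a representation. Here n = 53 · 101 is a product of primes ≡ 1 (mod 4). Each prime p ≡ 1 (mod 4) is itself a sum of two squares; find a² by testing p − a² for a perfect square:
  53: 53 − 1² = 52, 53 − 2² = 49 = 7² ⇒ 53 = 2² + 7².
  101: 101 − 1² = 100 = 10² ⇒ 101 = 1² + 10².
  Combine using the Brahmagupta–Fibonacci identity (a² + b²)(c² + d²) = (ac − bd)² + (ad + bc)² = (ac + bd)² + (ad − bc)²:
  53 · 101 = 5353: from (2² + 7²)(1² + 10²), take (2·1 − 7·10, 2·10 + 7·1) = (2 − 70, 20 + 7) = (-68, 27); dropping signs (only squares matter) gives (68, 27); check 68² + 27² = 4624 + 729 = 5353 ✓.
Step 4: Order so x ≤ y and verify: 27² + 68² = 729 + 4624 = 5353 = n. ✓

n = 5353 = 27² + 68² (one valid representation with x ≤ y).


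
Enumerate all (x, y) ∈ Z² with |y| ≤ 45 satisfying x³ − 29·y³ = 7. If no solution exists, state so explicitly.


The equation is x³ - 29y³ = 7. For fixed y, x³ = 29·y³ + 7, so a solution requires the RHS to be a perfect cube.
Strategy: iterate y from -45 to 45, compute RHS = 29·y³ + 7, and check whether it is a (positive or negative) perfect cube.
Check small values of y:
  y = 0: RHS = 7 is not a perfect cube.
  y = 1: RHS = 36 is not a perfect cube.
  y = -1: RHS = -22 is not a perfect cube.
  y = 2: RHS = 239 is not a perfect cube.
  y = -2: RHS = -225 is not a perfect cube.
  y = 3: RHS = 790 is not a perfect cube.
  y = -3: RHS = -776 is not a perfect cube.
Continuing the search up to |y| = 45 finds no solutions either.
No (x, y) in the scanned range satisfies the equation.

No integer solutions with |y| ≤ 45.
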